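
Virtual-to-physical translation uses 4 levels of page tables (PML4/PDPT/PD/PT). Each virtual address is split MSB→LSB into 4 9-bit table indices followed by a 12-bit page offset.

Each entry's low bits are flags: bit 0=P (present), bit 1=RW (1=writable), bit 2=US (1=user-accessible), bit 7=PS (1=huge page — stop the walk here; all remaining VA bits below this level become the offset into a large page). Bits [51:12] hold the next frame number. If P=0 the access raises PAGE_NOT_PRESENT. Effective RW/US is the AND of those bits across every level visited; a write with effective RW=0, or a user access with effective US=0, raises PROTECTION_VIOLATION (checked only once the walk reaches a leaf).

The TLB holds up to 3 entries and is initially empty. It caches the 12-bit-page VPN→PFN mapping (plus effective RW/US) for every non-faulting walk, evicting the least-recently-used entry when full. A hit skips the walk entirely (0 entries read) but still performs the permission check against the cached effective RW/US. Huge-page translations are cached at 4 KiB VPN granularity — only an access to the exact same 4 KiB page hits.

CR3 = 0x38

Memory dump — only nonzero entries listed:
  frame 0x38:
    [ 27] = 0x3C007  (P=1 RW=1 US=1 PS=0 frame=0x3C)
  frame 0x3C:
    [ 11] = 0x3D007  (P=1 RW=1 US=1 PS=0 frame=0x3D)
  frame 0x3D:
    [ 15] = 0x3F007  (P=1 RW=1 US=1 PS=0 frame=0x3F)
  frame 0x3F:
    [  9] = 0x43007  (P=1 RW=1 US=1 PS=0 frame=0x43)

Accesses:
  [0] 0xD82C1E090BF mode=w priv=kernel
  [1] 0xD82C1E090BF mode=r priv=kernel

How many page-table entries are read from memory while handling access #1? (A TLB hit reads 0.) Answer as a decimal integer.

Walk each access:
#0 VA=0xD82C1E090BF (w,kernel):
  L0 @0x38[27] → 0x3C007  P=1,RW=1,US=1,PS=0
  L1 @0x3C[11] → 0x3D007  P=1,RW=1,US=1,PS=0
  L2 @0x3D[15] → 0x3F007  P=1,RW=1,US=1,PS=0
  L3 @0x3F[9] → 0x43007  P=1,RW=1,US=1,PS=0
  ⇒ phys 0x430BF  [4 reads]
#1 VA=0xD82C1E090BF (r,kernel):
  TLB hit vpn=0xD82C1E09 → PA=0x430BF

Entries read for #1: 0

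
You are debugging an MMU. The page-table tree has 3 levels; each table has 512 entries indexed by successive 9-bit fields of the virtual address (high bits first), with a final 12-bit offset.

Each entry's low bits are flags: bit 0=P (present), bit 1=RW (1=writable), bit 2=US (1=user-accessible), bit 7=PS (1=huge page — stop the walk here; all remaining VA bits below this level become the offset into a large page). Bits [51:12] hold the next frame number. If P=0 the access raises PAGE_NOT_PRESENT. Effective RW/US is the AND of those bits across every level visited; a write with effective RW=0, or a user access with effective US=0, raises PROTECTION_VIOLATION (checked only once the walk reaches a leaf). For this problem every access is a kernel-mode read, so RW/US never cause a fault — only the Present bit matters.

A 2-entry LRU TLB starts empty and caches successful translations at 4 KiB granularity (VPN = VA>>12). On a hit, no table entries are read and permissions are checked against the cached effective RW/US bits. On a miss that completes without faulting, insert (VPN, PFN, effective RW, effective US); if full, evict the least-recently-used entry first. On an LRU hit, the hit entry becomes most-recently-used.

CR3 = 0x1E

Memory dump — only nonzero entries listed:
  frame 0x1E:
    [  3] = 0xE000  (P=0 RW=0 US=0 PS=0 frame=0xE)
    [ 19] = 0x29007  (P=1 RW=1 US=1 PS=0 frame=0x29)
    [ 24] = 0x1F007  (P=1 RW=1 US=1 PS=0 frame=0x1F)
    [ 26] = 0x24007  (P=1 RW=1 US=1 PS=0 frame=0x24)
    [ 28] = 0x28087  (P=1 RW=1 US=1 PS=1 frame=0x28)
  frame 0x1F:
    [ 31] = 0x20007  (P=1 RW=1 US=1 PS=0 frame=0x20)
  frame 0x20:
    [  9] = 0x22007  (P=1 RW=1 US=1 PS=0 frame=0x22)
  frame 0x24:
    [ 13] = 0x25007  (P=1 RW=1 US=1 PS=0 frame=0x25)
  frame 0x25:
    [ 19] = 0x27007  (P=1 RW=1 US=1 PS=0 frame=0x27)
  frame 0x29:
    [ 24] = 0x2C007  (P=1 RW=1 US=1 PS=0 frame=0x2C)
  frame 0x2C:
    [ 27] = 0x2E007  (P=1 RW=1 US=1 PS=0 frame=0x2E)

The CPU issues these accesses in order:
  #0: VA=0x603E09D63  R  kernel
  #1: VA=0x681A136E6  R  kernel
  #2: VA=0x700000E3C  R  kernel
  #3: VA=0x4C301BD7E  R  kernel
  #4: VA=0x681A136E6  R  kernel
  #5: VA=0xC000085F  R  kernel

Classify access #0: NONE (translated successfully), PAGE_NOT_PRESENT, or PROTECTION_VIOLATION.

Trace:
#0 VA=0x603E09D63 (r,kernel):
  L0 @0x1E[24] → 0x1F007  P=1,RW=1,US=1,PS=0
  L1 @0x1F[31] → 0x20007  P=1,RW=1,US=1,PS=0
  L2 @0x20[9] → 0x22007  P=1,RW=1,US=1,PS=0
  ✓ 0x22D63  — 3 lookups
#1 VA=0x681A136E6 (r,kernel):
  L0 @0x1E[26] → 0x24007  P=1,RW=1,US=1,PS=0
  L1 @0x24[13] → 0x25007  P=1,RW=1,US=1,PS=0
  L2 @0x25[19] → 0x27007  P=1,RW=1,US=1,PS=0
  ✓ 0x276E6  — 3 lookups
#2 VA=0x700000E3C (r,kernel):
  L0 @0x1E[28] → 0x28087  P=1,RW=1,US=1,PS=1
  ✓ 0x28E3C (huge @L0)  — 1 lookups
#3 VA=0x4C301BD7E (r,kernel):
  L0 @0x1E[19] → 0x29007  P=1,RW=1,US=1,PS=0
  L1 @0x29[24] → 0x2C007  P=1,RW=1,US=1,PS=0
  L2 @0x2C[27] → 0x2E007  P=1,RW=1,US=1,PS=0
  ✓ 0x2ED7E  — 3 lookups
#4 VA=0x681A136E6 (r,kernel):
  L0 @0x1E[26] → 0x24007  P=1,RW=1,US=1,PS=0
  L1 @0x24[13] → 0x25007  P=1,RW=1,US=1,PS=0
  L2 @0x25[19] → 0x27007  P=1,RW=1,US=1,PS=0
  ✓ 0x276E6  — 3 lookups
#5 VA=0xC000085F (r,kernel):
  L0 @0x1E[3] → 0xE000  P=0,RW=0,US=0,PS=0
  ⇒ fault: PAGE_NOT_PRESENT  — 1 lookups

Access #0 fault: NONE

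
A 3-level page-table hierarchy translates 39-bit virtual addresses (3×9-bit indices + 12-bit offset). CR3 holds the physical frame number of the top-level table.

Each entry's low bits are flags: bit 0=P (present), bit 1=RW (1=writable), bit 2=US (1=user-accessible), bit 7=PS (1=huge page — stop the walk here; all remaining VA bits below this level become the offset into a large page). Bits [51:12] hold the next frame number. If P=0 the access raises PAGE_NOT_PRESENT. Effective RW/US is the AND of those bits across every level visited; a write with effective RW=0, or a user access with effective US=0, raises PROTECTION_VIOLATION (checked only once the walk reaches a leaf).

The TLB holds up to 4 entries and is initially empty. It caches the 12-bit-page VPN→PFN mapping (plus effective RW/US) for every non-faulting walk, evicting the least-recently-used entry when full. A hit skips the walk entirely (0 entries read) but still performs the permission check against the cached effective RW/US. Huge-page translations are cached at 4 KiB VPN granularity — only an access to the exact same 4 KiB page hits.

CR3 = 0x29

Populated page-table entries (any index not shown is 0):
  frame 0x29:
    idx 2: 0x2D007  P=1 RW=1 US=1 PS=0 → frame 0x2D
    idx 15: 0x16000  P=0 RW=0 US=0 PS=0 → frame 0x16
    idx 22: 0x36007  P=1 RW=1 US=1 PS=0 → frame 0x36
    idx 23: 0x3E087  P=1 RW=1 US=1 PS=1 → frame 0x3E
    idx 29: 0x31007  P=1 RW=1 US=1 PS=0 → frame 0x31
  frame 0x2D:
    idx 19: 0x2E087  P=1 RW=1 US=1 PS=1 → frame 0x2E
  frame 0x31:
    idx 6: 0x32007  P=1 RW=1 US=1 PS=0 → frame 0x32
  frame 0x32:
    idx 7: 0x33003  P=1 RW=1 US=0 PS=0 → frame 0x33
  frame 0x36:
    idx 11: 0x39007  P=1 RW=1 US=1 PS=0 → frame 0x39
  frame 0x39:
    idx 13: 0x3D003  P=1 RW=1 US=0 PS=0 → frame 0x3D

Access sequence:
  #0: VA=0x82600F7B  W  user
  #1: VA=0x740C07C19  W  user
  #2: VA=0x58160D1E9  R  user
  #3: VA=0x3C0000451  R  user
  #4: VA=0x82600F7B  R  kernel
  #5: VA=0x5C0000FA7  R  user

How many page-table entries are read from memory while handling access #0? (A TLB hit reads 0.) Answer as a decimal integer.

Walk each access:
#0 VA=0x82600F7B (w,user):
  L0 @0x29[2] → 0x2D007  P=1,RW=1,US=1,PS=0
  L1 @0x2D[19] → 0x2E087  P=1,RW=1,US=1,PS=1
  ✓ 0x2EF7B (huge @L1)  — 2 lookups
#1 VA=0x740C07C19 (w,user):
  L0 @0x29[29] → 0x31007  P=1,RW=1,US=1,PS=0
  L1 @0x31[6] → 0x32007  P=1,RW=1,US=1,PS=0
  L2 @0x32[7] → 0x33003  P=1,RW=1,US=0,PS=0
  → PROTECTION_VIOLATION  (3 entries read)
#2 VA=0x58160D1E9 (r,user):
  L0 @0x29[22] → 0x36007  P=1,RW=1,US=1,PS=0
  L1 @0x36[11] → 0x39007  P=1,RW=1,US=1,PS=0
  L2 @0x39[13] → 0x3D003  P=1,RW=1,US=0,PS=0
  → PROTECTION_VIOLATION  (3 entries read)
#3 VA=0x3C0000451 (r,user):
  L0 @0x29[15] → 0x16000  P=0,RW=0,US=0,PS=0
  → PAGE_NOT_PRESENT  (1 entries read)
#4 VA=0x82600F7B (r,kernel):
  TLB hit vpn=0x82600 → PA=0x2EF7B
#5 VA=0x5C0000FA7 (r,user):
  L0 @0x29[23] → 0x3E087  P=1,RW=1,US=1,PS=1
  ✓ 0x3EFA7 (huge @L0)  — 1 lookups

Entries read for #0: 2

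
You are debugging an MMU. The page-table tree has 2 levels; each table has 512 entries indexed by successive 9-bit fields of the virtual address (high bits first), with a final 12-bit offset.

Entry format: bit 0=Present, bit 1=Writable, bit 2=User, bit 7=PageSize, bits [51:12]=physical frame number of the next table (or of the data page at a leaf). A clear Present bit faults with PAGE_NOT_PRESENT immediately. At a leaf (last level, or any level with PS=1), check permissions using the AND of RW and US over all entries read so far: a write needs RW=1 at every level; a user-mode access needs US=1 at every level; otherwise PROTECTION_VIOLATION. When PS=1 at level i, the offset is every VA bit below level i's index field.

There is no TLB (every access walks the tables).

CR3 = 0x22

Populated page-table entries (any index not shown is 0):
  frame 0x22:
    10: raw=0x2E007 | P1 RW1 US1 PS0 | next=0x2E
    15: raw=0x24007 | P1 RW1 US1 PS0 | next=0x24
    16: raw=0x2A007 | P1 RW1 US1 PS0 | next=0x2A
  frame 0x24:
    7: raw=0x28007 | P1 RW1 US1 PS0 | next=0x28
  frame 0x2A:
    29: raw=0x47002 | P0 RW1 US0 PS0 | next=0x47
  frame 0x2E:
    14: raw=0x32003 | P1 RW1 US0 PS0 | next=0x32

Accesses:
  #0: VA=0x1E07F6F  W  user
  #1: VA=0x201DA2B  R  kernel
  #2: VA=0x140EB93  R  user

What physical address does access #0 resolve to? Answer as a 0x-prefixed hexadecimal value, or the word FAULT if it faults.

Trace:
#0 VA=0x1E07F6F (w,user):
  lvl0: tbl 0x22, slot 15 ⇒ 0x24007 (P1/RW1/US1/PS0)
  lvl1: tbl 0x24, slot 7 ⇒ 0x28007 (P1/RW1/US1/PS0)
  ✓ 0x28F6F  — 2 lookups
#1 VA=0x201DA2B (r,kernel):
  lvl0: tbl 0x22, slot 16 ⇒ 0x2A007 (P1/RW1/US1/PS0)
  lvl1: tbl 0x2A, slot 29 ⇒ 0x47002 (P0/RW1/US0/PS0)
  ⇒ fault: PAGE_NOT_PRESENT  — 2 lookups
#2 VA=0x140EB93 (r,user):
  lvl0: tbl 0x22, slot 10 ⇒ 0x2E007 (P1/RW1/US1/PS0)
  lvl1: tbl 0x2E, slot 14 ⇒ 0x32003 (P1/RW1/US0/PS0)
  ⇒ fault: PROTECTION_VIOLATION  — 2 lookups

Access #0 PA: 0x28F6F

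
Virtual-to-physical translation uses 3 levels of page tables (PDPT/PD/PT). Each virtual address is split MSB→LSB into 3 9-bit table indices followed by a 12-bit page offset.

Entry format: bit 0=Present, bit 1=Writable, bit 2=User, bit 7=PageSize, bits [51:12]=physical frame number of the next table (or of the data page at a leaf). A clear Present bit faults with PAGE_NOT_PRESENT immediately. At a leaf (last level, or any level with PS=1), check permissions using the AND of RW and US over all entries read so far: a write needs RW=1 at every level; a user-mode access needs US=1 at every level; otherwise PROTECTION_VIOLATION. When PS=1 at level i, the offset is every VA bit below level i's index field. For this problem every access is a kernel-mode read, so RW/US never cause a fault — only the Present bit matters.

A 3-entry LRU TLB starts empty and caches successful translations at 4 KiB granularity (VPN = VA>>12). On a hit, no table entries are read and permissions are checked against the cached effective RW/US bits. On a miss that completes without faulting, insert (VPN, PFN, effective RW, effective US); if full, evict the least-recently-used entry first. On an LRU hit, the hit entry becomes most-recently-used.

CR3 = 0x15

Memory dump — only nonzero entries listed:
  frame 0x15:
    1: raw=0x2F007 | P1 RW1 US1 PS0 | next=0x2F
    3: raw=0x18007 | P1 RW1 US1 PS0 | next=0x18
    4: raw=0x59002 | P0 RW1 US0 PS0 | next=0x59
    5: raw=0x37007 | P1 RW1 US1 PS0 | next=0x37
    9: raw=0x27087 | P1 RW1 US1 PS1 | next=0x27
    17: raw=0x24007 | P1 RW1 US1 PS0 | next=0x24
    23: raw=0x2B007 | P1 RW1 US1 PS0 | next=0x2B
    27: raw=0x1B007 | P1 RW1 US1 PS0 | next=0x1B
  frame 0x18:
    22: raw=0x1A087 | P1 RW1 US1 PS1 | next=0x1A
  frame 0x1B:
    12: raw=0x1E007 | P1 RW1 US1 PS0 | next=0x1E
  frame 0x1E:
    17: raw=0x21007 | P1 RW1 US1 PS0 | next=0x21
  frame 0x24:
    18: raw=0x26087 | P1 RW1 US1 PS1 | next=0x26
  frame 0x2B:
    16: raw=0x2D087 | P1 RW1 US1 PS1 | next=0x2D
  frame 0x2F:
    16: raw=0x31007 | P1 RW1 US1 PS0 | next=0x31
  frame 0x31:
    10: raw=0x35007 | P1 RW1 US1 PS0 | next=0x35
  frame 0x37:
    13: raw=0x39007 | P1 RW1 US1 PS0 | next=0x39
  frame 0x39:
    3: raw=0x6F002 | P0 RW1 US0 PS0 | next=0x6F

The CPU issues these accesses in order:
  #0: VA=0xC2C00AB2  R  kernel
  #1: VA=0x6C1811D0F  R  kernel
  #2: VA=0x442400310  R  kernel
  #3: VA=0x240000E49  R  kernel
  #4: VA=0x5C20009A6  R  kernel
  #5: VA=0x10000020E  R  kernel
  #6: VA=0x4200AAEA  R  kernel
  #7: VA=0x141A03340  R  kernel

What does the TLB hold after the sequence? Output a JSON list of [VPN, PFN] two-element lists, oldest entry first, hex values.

Walk each access:
#0 VA=0xC2C00AB2 (r,kernel):
  lvl0: tbl 0x15, slot 3 ⇒ 0x18007 (P1/RW1/US1/PS0)
  lvl1: tbl 0x18, slot 22 ⇒ 0x1A087 (P1/RW1/US1/PS1)
  → PA=0x1AAB2 (huge @L1)  (2 entries read)
#1 VA=0x6C1811D0F (r,kernel):
  lvl0: tbl 0x15, slot 27 ⇒ 0x1B007 (P1/RW1/US1/PS0)
  lvl1: tbl 0x1B, slot 12 ⇒ 0x1E007 (P1/RW1/US1/PS0)
  lvl2: tbl 0x1E, slot 17 ⇒ 0x21007 (P1/RW1/US1/PS0)
  → PA=0x21D0F  (3 entries read)
#2 VA=0x442400310 (r,kernel):
  lvl0: tbl 0x15, slot 17 ⇒ 0x24007 (P1/RW1/US1/PS0)
  lvl1: tbl 0x24, slot 18 ⇒ 0x26087 (P1/RW1/US1/PS1)
  → PA=0x26310 (huge @L1)  (2 entries read)
#3 VA=0x240000E49 (r,kernel):
  lvl0: tbl 0x15, slot 9 ⇒ 0x27087 (P1/RW1/US1/PS1)
  → PA=0x27E49 (huge @L0)  (1 entries read)
#4 VA=0x5C20009A6 (r,kernel):
  lvl0: tbl 0x15, slot 23 ⇒ 0x2B007 (P1/RW1/US1/PS0)
  lvl1: tbl 0x2B, slot 16 ⇒ 0x2D087 (P1/RW1/US1/PS1)
  → PA=0x2D9A6 (huge @L1)  (2 entries read)
#5 VA=0x10000020E (r,kernel):
  lvl0: tbl 0x15, slot 4 ⇒ 0x59002 (P0/RW1/US0/PS0)
  ⇒ fault: PAGE_NOT_PRESENT  — 1 lookups
#6 VA=0x4200AAEA (r,kernel):
  lvl0: tbl 0x15, slot 1 ⇒ 0x2F007 (P1/RW1/US1/PS0)
  lvl1: tbl 0x2F, slot 16 ⇒ 0x31007 (P1/RW1/US1/PS0)
  lvl2: tbl 0x31, slot 10 ⇒ 0x35007 (P1/RW1/US1/PS0)
  → PA=0x35AEA  (3 entries read)
#7 VA=0x141A03340 (r,kernel):
  lvl0: tbl 0x15, slot 5 ⇒ 0x37007 (P1/RW1/US1/PS0)
  lvl1: tbl 0x37, slot 13 ⇒ 0x39007 (P1/RW1/US1/PS0)
  lvl2: tbl 0x39, slot 3 ⇒ 0x6F002 (P0/RW1/US0/PS0)
  ⇒ fault: PAGE_NOT_PRESENT  — 3 lookups

TLB: [["0x240000", "0x27"], ["0x5C2000", "0x2D"], ["0x4200A", "0x35"]]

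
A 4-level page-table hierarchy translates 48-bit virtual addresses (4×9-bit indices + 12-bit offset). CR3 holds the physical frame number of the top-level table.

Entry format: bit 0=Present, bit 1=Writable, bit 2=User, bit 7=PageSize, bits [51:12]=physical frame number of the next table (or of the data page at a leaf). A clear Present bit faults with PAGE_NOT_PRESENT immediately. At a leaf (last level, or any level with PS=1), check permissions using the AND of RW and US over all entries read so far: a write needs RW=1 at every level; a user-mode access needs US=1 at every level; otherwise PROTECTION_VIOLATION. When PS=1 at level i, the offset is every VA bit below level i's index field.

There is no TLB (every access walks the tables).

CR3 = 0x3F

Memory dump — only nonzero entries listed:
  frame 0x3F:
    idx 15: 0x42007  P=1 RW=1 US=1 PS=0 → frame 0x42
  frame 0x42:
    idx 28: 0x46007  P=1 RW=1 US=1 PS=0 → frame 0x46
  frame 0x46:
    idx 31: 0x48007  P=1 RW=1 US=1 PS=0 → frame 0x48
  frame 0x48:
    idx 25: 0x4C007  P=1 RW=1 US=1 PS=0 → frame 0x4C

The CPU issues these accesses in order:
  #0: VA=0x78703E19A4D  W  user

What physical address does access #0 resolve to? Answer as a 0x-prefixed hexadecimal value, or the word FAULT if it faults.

Trace:
#0 VA=0x78703E19A4D (w,user):
  L0 @0x3F[15] → 0x42007  P=1,RW=1,US=1,PS=0
  L1 @0x42[28] → 0x46007  P=1,RW=1,US=1,PS=0
  L2 @0x46[31] → 0x48007  P=1,RW=1,US=1,PS=0
  L3 @0x48[25] → 0x4C007  P=1,RW=1,US=1,PS=0
  ⇒ phys 0x4CA4D  [4 reads]

Access #0 PA: 0x4CA4D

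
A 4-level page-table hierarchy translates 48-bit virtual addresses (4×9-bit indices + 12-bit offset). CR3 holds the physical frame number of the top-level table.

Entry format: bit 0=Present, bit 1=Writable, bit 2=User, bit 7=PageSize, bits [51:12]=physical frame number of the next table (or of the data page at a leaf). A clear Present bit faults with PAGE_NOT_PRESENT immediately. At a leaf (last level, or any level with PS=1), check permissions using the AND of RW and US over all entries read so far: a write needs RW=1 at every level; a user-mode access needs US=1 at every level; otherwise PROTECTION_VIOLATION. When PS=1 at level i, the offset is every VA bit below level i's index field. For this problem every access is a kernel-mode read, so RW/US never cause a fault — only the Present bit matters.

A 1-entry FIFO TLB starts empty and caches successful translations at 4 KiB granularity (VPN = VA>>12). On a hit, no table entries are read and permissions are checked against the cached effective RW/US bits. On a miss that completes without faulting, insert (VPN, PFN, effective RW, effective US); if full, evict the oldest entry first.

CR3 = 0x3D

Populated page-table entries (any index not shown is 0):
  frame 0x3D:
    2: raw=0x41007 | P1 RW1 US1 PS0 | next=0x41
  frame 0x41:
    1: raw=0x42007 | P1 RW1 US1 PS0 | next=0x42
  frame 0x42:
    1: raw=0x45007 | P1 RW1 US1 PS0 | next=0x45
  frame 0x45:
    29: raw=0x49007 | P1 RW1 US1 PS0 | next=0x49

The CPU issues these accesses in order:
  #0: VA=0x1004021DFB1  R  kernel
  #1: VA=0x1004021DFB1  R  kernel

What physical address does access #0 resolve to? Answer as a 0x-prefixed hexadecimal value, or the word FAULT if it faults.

Trace:
#0 VA=0x1004021DFB1 (r,kernel):
  [0] read 0x3D idx=2: raw=0x41007 flags P=1 W=1 U=1 S=0
  [1] read 0x41 idx=1: raw=0x42007 flags P=1 W=1 U=1 S=0
  [2] read 0x42 idx=1: raw=0x45007 flags P=1 W=1 U=1 S=0
  [3] read 0x45 idx=29: raw=0x49007 flags P=1 W=1 U=1 S=0
  ✓ 0x49FB1  — 4 lookups
#1 VA=0x1004021DFB1 (r,kernel):
  TLB hit vpn=0x1004021D → PA=0x49FB1

Access #0 PA: 0x49FB1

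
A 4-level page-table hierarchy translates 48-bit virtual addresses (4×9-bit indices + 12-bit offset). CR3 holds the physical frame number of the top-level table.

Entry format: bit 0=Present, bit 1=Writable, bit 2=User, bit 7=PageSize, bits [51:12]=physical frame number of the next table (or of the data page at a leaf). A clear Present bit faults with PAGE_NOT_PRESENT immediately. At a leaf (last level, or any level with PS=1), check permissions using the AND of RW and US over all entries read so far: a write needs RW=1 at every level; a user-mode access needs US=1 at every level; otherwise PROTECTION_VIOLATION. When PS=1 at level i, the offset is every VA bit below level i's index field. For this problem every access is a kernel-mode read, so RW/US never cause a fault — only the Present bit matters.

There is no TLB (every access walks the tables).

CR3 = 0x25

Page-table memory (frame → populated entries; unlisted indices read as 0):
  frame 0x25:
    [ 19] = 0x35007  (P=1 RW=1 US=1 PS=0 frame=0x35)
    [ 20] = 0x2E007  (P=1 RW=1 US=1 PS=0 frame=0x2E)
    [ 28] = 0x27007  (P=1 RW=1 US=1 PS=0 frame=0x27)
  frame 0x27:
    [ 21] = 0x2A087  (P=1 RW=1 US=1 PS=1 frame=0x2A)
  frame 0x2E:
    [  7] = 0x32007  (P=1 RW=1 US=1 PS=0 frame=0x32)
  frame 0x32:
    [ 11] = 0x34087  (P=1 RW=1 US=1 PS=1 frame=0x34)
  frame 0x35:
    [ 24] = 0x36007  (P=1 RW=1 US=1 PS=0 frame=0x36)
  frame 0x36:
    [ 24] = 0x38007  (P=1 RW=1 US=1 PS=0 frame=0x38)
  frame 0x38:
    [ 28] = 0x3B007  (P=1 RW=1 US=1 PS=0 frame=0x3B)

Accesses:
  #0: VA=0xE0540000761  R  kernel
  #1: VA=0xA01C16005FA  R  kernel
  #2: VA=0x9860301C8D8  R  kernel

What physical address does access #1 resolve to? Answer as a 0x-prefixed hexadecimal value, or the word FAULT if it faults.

Walk each access:
#0 VA=0xE0540000761 (r,kernel):
  L0: frame=0x25 idx=28 entry=0x27007 [P=1 RW=1 US=1 PS=0]
  L1: frame=0x27 idx=21 entry=0x2A087 [P=1 RW=1 US=1 PS=1]
  → PA=0x2A761 (huge @L1)  (2 entries read)
#1 VA=0xA01C16005FA (r,kernel):
  L0: frame=0x25 idx=20 entry=0x2E007 [P=1 RW=1 US=1 PS=0]
  L1: frame=0x2E idx=7 entry=0x32007 [P=1 RW=1 US=1 PS=0]
  L2: frame=0x32 idx=11 entry=0x34087 [P=1 RW=1 US=1 PS=1]
  → PA=0x345FA (huge @L2)  (3 entries read)
#2 VA=0x9860301C8D8 (r,kernel):
  L0: frame=0x25 idx=19 entry=0x35007 [P=1 RW=1 US=1 PS=0]
  L1: frame=0x35 idx=24 entry=0x36007 [P=1 RW=1 US=1 PS=0]
  L2: frame=0x36 idx=24 entry=0x38007 [P=1 RW=1 US=1 PS=0]
  L3: frame=0x38 idx=28 entry=0x3B007 [P=1 RW=1 US=1 PS=0]
  → PA=0x3B8D8  (4 entries read)

Access #1 PA: 0x345FA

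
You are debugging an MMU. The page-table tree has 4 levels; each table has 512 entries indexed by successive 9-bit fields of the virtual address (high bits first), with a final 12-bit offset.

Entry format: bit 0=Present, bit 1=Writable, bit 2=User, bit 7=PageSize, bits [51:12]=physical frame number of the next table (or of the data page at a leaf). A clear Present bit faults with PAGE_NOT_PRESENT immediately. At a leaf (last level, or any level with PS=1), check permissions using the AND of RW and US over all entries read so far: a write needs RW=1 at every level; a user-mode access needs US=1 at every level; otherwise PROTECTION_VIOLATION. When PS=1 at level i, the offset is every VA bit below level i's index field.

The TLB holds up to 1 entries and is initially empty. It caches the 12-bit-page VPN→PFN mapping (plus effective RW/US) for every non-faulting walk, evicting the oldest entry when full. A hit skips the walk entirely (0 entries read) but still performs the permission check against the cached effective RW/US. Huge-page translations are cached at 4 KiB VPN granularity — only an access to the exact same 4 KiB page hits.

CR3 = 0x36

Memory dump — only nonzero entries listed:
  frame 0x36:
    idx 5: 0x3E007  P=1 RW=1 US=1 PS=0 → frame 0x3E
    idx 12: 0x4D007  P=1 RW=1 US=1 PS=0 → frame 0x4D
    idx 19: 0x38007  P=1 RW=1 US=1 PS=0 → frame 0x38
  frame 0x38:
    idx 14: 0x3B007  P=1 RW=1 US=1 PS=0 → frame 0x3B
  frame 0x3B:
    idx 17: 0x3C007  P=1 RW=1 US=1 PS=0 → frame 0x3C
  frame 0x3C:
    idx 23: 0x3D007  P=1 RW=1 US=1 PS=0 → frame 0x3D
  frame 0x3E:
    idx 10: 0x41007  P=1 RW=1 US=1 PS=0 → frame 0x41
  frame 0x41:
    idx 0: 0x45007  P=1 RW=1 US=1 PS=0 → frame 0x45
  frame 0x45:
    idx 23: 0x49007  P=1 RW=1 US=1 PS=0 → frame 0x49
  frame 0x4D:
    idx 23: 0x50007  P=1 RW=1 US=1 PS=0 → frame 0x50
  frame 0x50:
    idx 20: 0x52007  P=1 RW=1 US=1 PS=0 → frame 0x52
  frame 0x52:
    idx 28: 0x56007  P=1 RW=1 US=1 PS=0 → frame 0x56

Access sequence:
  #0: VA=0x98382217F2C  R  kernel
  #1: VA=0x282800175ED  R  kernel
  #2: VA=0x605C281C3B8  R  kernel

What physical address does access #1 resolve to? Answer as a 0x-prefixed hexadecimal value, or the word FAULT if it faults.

Per-access translation:
#0 VA=0x98382217F2C (r,kernel):
  L0 @0x36[19] → 0x38007  P=1,RW=1,US=1,PS=0
  L1 @0x38[14] → 0x3B007  P=1,RW=1,US=1,PS=0
  L2 @0x3B[17] → 0x3C007  P=1,RW=1,US=1,PS=0
  L3 @0x3C[23] → 0x3D007  P=1,RW=1,US=1,PS=0
  → PA=0x3DF2C  (4 entries read)
#1 VA=0x282800175ED (r,kernel):
  L0 @0x36[5] → 0x3E007  P=1,RW=1,US=1,PS=0
  L1 @0x3E[10] → 0x41007  P=1,RW=1,US=1,PS=0
  L2 @0x41[0] → 0x45007  P=1,RW=1,US=1,PS=0
  L3 @0x45[23] → 0x49007  P=1,RW=1,US=1,PS=0
  → PA=0x495ED  (4 entries read)
#2 VA=0x605C281C3B8 (r,kernel):
  L0 @0x36[12] → 0x4D007  P=1,RW=1,US=1,PS=0
  L1 @0x4D[23] → 0x50007  P=1,RW=1,US=1,PS=0
  L2 @0x50[20] → 0x52007  P=1,RW=1,US=1,PS=0
  L3 @0x52[28] → 0x56007  P=1,RW=1,US=1,PS=0
  → PA=0x563B8  (4 entries read)

Access #1 PA: 0x495ED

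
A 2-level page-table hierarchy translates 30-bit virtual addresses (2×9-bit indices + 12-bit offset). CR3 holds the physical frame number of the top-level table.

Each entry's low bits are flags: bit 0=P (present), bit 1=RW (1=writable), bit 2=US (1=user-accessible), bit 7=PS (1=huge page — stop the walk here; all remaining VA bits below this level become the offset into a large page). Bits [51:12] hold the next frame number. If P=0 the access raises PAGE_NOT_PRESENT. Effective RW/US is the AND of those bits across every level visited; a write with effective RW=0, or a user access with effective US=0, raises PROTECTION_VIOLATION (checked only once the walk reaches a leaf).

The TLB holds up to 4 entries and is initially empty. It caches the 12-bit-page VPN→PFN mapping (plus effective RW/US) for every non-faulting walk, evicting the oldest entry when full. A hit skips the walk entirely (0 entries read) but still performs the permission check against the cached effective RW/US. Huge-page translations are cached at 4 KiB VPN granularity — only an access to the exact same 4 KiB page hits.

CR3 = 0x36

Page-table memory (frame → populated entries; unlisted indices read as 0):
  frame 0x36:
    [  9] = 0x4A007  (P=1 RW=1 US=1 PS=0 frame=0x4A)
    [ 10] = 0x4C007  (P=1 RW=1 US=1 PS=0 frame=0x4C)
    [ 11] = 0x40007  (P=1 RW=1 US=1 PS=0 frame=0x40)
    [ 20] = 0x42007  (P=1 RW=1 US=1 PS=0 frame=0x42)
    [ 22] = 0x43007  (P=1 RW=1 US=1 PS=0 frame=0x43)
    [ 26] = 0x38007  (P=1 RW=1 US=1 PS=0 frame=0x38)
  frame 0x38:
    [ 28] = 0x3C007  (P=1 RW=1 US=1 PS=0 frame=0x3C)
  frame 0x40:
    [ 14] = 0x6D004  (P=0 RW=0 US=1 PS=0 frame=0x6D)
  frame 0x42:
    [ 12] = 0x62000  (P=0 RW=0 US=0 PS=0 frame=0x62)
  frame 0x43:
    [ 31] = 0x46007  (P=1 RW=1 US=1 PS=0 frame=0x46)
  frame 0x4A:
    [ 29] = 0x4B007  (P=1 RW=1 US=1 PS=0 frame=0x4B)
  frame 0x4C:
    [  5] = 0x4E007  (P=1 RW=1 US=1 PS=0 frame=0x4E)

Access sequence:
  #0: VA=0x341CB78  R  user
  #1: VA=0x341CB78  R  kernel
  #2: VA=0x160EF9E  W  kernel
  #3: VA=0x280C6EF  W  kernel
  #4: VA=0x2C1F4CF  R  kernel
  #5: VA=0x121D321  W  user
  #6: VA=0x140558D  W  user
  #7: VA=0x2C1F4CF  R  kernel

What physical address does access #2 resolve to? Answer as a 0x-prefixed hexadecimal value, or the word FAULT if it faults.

Per-access translation:
#0 VA=0x341CB78 (r,user):
  L0 @0x36[26] → 0x38007  P=1,RW=1,US=1,PS=0
  L1 @0x38[28] → 0x3C007  P=1,RW=1,US=1,PS=0
  ✓ 0x3CB78  — 2 lookups
#1 VA=0x341CB78 (r,kernel):
  TLB hit vpn=0x341C → PA=0x3CB78
#2 VA=0x160EF9E (w,kernel):
  L0 @0x36[11] → 0x40007  P=1,RW=1,US=1,PS=0
  L1 @0x40[14] → 0x6D004  P=0,RW=0,US=1,PS=0
  ⇒ fault: PAGE_NOT_PRESENT  — 2 lookups
#3 VA=0x280C6EF (w,kernel):
  L0 @0x36[20] → 0x42007  P=1,RW=1,US=1,PS=0
  L1 @0x42[12] → 0x62000  P=0,RW=0,US=0,PS=0
  ⇒ fault: PAGE_NOT_PRESENT  — 2 lookups
#4 VA=0x2C1F4CF (r,kernel):
  L0 @0x36[22] → 0x43007  P=1,RW=1,US=1,PS=0
  L1 @0x43[31] → 0x46007  P=1,RW=1,US=1,PS=0
  ✓ 0x464CF  — 2 lookups
#5 VA=0x121D321 (w,user):
  L0 @0x36[9] → 0x4A007  P=1,RW=1,US=1,PS=0
  L1 @0x4A[29] → 0x4B007  P=1,RW=1,US=1,PS=0
  ✓ 0x4B321  — 2 lookups
#6 VA=0x140558D (w,user):
  L0 @0x36[10] → 0x4C007  P=1,RW=1,US=1,PS=0
  L1 @0x4C[5] → 0x4E007  P=1,RW=1,US=1,PS=0
  ✓ 0x4E58D  — 2 lookups
#7 VA=0x2C1F4CF (r,kernel):
  TLB hit vpn=0x2C1F → PA=0x464CF

Access #2 PA: FAULT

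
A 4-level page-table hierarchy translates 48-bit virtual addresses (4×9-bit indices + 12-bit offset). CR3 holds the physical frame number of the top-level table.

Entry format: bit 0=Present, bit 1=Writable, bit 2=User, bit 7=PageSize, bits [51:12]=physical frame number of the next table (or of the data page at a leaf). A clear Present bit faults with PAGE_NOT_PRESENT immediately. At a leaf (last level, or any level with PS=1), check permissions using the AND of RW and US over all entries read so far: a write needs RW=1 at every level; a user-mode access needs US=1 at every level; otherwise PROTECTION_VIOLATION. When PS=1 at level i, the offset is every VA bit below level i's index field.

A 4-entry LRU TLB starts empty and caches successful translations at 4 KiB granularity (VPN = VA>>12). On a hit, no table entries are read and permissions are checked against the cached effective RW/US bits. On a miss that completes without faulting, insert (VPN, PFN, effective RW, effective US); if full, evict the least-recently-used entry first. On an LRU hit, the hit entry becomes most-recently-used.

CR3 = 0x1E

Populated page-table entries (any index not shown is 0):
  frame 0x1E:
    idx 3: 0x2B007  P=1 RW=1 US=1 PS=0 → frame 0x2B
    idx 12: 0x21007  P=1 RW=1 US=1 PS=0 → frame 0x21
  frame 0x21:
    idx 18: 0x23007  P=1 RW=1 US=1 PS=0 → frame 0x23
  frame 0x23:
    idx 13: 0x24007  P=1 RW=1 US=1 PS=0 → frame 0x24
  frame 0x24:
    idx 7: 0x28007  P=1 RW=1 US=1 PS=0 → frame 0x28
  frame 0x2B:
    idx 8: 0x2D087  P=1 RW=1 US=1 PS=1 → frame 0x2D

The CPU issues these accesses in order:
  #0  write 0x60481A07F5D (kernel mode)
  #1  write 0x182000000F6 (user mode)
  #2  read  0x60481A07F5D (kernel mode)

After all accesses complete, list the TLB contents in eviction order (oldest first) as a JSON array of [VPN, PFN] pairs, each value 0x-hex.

Walk each access:
#0 VA=0x60481A07F5D (w,kernel):
  lvl0: tbl 0x1E, slot 12 ⇒ 0x21007 (P1/RW1/US1/PS0)
  lvl1: tbl 0x21, slot 18 ⇒ 0x23007 (P1/RW1/US1/PS0)
  lvl2: tbl 0x23, slot 13 ⇒ 0x24007 (P1/RW1/US1/PS0)
  lvl3: tbl 0x24, slot 7 ⇒ 0x28007 (P1/RW1/US1/PS0)
  ⇒ phys 0x28F5D  [4 reads]
#1 VA=0x182000000F6 (w,user):
  lvl0: tbl 0x1E, slot 3 ⇒ 0x2B007 (P1/RW1/US1/PS0)
  lvl1: tbl 0x2B, slot 8 ⇒ 0x2D087 (P1/RW1/US1/PS1)
  ⇒ phys 0x2D0F6 (huge @L1)  [2 reads]
#2 VA=0x60481A07F5D (r,kernel):
  TLB hit vpn=0x60481A07 → PA=0x28F5D

TLB: [["0x18200000", "0x2D"], ["0x60481A07", "0x28"]]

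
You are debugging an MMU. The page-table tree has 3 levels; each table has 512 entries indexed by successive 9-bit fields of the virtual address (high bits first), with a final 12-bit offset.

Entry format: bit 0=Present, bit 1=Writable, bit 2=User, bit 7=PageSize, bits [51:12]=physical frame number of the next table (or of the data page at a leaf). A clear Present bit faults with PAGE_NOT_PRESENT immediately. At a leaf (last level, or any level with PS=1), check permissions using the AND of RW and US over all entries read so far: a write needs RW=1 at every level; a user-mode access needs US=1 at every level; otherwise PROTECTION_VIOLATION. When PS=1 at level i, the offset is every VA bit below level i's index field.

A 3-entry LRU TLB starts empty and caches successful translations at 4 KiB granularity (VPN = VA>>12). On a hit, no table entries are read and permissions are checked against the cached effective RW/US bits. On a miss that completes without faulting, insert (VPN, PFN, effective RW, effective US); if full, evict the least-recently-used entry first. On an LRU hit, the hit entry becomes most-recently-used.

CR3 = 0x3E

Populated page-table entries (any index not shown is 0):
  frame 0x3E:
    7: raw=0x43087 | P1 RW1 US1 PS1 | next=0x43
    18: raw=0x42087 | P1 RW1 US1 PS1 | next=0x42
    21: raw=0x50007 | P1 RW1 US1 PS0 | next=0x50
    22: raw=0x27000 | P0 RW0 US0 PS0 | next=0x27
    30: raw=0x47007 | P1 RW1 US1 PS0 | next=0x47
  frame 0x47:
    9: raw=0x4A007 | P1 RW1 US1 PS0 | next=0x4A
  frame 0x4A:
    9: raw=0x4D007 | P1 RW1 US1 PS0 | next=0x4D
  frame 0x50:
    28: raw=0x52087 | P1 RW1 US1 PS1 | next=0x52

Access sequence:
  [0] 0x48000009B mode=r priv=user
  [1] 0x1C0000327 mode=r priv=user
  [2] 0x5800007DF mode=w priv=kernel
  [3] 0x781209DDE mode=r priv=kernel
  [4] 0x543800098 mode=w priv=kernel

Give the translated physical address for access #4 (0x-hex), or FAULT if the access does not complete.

Walk each access:
#0 VA=0x48000009B (r,user):
  [0] read 0x3E idx=18: raw=0x42087 flags P=1 W=1 U=1 S=1
  → PA=0x4209B (huge @L0)  (1 entries read)
#1 VA=0x1C0000327 (r,user):
  [0] read 0x3E idx=7: raw=0x43087 flags P=1 W=1 U=1 S=1
  → PA=0x43327 (huge @L0)  (1 entries read)
#2 VA=0x5800007DF (w,kernel):
  [0] read 0x3E idx=22: raw=0x27000 flags P=0 W=0 U=0 S=0
  ✗ PAGE_NOT_PRESENT  [1 reads]
#3 VA=0x781209DDE (r,kernel):
  [0] read 0x3E idx=30: raw=0x47007 flags P=1 W=1 U=1 S=0
  [1] read 0x47 idx=9: raw=0x4A007 flags P=1 W=1 U=1 S=0
  [2] read 0x4A idx=9: raw=0x4D007 flags P=1 W=1 U=1 S=0
  → PA=0x4DDDE  (3 entries read)
#4 VA=0x543800098 (w,kernel):
  [0] read 0x3E idx=21: raw=0x50007 flags P=1 W=1 U=1 S=0
  [1] read 0x50 idx=28: raw=0x52087 flags P=1 W=1 U=1 S=1
  → PA=0x52098 (huge @L1)  (2 entries read)

Access #4 PA: 0x52098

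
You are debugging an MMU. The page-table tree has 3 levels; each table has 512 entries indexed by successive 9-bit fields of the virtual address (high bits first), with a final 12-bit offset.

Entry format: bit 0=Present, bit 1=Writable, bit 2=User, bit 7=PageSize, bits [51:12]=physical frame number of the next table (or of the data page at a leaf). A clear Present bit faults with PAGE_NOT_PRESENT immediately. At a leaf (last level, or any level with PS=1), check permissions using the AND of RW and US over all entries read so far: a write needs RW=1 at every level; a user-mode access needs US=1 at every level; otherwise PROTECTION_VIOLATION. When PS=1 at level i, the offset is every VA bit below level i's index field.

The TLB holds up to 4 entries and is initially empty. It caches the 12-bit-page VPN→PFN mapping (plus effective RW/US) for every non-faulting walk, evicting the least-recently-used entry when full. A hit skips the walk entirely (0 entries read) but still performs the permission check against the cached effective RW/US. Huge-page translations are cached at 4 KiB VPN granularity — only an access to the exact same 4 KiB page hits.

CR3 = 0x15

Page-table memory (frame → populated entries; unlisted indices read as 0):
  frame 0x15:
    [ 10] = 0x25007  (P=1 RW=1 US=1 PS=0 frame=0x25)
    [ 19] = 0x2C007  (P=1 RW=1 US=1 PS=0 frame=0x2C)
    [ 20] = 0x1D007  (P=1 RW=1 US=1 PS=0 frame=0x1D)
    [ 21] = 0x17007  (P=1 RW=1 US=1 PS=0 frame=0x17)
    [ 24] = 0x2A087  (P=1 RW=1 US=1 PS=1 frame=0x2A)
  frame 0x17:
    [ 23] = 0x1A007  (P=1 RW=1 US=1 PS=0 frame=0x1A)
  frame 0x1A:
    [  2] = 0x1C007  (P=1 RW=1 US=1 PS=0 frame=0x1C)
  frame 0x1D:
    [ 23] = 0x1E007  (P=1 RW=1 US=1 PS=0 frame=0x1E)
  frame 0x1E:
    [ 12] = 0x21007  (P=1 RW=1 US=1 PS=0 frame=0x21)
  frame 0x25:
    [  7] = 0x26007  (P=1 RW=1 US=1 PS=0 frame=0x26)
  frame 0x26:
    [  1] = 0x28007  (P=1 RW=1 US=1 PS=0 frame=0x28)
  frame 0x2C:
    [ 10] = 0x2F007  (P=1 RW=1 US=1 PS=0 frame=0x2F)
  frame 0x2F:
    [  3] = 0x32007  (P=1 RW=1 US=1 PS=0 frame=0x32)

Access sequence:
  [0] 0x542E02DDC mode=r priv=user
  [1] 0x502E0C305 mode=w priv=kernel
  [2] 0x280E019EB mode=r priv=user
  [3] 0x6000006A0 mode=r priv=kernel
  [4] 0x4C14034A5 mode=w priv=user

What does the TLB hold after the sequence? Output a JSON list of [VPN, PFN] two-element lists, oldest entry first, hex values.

Trace:
#0 VA=0x542E02DDC (r,user):
  L0: frame=0x15 idx=21 entry=0x17007 [P=1 RW=1 US=1 PS=0]
  L1: frame=0x17 idx=23 entry=0x1A007 [P=1 RW=1 US=1 PS=0]
  L2: frame=0x1A idx=2 entry=0x1C007 [P=1 RW=1 US=1 PS=0]
  → PA=0x1CDDC  (3 entries read)
#1 VA=0x502E0C305 (w,kernel):
  L0: frame=0x15 idx=20 entry=0x1D007 [P=1 RW=1 US=1 PS=0]
  L1: frame=0x1D idx=23 entry=0x1E007 [P=1 RW=1 US=1 PS=0]
  L2: frame=0x1E idx=12 entry=0x21007 [P=1 RW=1 US=1 PS=0]
  → PA=0x21305  (3 entries read)
#2 VA=0x280E019EB (r,user):
  L0: frame=0x15 idx=10 entry=0x25007 [P=1 RW=1 US=1 PS=0]
  L1: frame=0x25 idx=7 entry=0x26007 [P=1 RW=1 US=1 PS=0]
  L2: frame=0x26 idx=1 entry=0x28007 [P=1 RW=1 US=1 PS=0]
  → PA=0x289EB  (3 entries read)
#3 VA=0x6000006A0 (r,kernel):
  L0: frame=0x15 idx=24 entry=0x2A087 [P=1 RW=1 US=1 PS=1]
  → PA=0x2A6A0 (huge @L0)  (1 entries read)
#4 VA=0x4C14034A5 (w,user):
  L0: frame=0x15 idx=19 entry=0x2C007 [P=1 RW=1 US=1 PS=0]
  L1: frame=0x2C idx=10 entry=0x2F007 [P=1 RW=1 US=1 PS=0]
  L2: frame=0x2F idx=3 entry=0x32007 [P=1 RW=1 US=1 PS=0]
  → PA=0x324A5  (3 entries read)

TLB: [["0x502E0C", "0x21"], ["0x280E01", "0x28"], ["0x600000", "0x2A"], ["0x4C1403", "0x32"]]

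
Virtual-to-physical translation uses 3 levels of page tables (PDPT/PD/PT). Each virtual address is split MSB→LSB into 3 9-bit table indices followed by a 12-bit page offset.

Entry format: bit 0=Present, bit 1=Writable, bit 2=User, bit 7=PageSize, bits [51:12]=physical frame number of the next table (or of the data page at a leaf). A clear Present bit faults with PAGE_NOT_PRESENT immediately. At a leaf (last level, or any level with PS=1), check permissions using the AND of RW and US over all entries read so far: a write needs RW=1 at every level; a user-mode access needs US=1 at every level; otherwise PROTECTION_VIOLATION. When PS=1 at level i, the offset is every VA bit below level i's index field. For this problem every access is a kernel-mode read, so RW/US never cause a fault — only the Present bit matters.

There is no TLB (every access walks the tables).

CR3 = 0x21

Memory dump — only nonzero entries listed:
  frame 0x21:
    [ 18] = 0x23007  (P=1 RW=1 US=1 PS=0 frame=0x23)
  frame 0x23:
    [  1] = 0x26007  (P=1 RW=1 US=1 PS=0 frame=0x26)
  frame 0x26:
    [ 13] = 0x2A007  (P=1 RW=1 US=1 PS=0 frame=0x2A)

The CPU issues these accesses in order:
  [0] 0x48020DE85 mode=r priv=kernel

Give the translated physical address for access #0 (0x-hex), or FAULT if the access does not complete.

Walk each access:
#0 VA=0x48020DE85 (r,kernel):
  lvl0: tbl 0x21, slot 18 ⇒ 0x23007 (P1/RW1/US1/PS0)
  lvl1: tbl 0x23, slot 1 ⇒ 0x26007 (P1/RW1/US1/PS0)
  lvl2: tbl 0x26, slot 13 ⇒ 0x2A007 (P1/RW1/US1/PS0)
  ⇒ phys 0x2AE85  [3 reads]

Access #0 PA: 0x2AE85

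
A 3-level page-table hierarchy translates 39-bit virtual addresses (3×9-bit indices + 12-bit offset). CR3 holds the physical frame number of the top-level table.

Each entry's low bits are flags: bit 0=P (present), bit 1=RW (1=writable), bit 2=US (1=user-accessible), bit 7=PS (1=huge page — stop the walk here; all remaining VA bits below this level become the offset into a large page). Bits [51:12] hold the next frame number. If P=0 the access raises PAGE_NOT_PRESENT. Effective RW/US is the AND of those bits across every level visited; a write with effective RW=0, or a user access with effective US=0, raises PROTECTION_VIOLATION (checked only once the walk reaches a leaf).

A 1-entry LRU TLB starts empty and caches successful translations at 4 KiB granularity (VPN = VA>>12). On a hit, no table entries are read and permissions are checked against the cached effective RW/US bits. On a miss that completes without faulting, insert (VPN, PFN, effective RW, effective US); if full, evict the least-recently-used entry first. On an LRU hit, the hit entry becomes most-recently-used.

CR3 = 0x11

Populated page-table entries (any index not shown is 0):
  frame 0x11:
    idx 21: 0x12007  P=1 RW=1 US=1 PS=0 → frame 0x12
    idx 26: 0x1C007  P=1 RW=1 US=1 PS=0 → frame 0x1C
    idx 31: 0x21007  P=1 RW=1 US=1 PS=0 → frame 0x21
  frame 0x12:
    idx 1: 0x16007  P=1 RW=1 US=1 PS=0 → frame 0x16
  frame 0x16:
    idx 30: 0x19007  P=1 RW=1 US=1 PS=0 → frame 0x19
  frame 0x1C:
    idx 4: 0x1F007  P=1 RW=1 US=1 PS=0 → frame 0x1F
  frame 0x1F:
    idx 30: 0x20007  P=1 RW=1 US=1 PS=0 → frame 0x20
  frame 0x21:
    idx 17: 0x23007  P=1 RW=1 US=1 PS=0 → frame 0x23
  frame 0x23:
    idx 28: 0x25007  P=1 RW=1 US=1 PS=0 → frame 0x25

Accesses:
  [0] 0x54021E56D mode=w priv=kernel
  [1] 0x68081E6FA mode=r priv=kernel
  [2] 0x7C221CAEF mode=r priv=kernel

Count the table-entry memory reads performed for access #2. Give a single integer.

Walk each access:
#0 VA=0x54021E56D (w,kernel):
  [0] read 0x11 idx=21: raw=0x12007 flags P=1 W=1 U=1 S=0
  [1] read 0x12 idx=1: raw=0x16007 flags P=1 W=1 U=1 S=0
  [2] read 0x16 idx=30: raw=0x19007 flags P=1 W=1 U=1 S=0
  ⇒ phys 0x1956D  [3 reads]
#1 VA=0x68081E6FA (r,kernel):
  [0] read 0x11 idx=26: raw=0x1C007 flags P=1 W=1 U=1 S=0
  [1] read 0x1C idx=4: raw=0x1F007 flags P=1 W=1 U=1 S=0
  [2] read 0x1F idx=30: raw=0x20007 flags P=1 W=1 U=1 S=0
  ⇒ phys 0x206FA  [3 reads]
#2 VA=0x7C221CAEF (r,kernel):
  [0] read 0x11 idx=31: raw=0x21007 flags P=1 W=1 U=1 S=0
  [1] read 0x21 idx=17: raw=0x23007 flags P=1 W=1 U=1 S=0
  [2] read 0x23 idx=28: raw=0x25007 flags P=1 W=1 U=1 S=0
  ⇒ phys 0x25AEF  [3 reads]

Entries read for #2: 3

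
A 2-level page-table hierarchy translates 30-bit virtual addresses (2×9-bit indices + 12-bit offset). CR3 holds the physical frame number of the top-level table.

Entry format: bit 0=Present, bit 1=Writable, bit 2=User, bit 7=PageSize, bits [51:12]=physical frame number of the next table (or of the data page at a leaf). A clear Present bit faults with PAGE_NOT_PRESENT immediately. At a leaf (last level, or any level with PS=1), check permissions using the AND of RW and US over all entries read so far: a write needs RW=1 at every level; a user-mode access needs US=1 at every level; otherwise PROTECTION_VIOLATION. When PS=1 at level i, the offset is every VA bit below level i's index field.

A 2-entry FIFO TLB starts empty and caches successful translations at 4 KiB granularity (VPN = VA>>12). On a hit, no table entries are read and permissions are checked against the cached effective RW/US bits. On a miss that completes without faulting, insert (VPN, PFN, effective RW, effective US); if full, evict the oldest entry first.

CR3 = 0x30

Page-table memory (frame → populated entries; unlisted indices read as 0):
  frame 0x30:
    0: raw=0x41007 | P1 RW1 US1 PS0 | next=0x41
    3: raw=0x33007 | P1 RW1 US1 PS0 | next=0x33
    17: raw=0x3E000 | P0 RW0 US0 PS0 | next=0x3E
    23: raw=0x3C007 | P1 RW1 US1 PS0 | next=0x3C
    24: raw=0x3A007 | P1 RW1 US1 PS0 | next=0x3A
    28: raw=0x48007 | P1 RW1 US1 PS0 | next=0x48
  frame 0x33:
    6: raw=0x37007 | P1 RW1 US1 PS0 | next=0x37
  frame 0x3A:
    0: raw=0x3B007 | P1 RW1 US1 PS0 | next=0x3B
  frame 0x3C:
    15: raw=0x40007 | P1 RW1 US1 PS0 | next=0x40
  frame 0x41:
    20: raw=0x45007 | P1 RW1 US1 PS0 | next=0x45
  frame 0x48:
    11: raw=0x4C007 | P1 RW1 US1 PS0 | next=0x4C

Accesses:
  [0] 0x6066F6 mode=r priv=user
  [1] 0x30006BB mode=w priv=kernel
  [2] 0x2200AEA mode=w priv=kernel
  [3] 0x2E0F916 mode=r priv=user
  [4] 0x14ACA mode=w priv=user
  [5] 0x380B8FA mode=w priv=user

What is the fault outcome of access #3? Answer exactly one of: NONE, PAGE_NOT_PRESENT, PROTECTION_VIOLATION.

Walk each access:
#0 VA=0x6066F6 (r,user):
  L0: frame=0x30 idx=3 entry=0x33007 [P=1 RW=1 US=1 PS=0]
  L1: frame=0x33 idx=6 entry=0x37007 [P=1 RW=1 US=1 PS=0]
  ✓ 0x376F6  — 2 lookups
#1 VA=0x30006BB (w,kernel):
  L0: frame=0x30 idx=24 entry=0x3A007 [P=1 RW=1 US=1 PS=0]
  L1: frame=0x3A idx=0 entry=0x3B007 [P=1 RW=1 US=1 PS=0]
  ✓ 0x3B6BB  — 2 lookups
#2 VA=0x2200AEA (w,kernel):
  L0: frame=0x30 idx=17 entry=0x3E000 [P=0 RW=0 US=0 PS=0]
  ✗ PAGE_NOT_PRESENT  [1 reads]
#3 VA=0x2E0F916 (r,user):
  L0: frame=0x30 idx=23 entry=0x3C007 [P=1 RW=1 US=1 PS=0]
  L1: frame=0x3C idx=15 entry=0x40007 [P=1 RW=1 US=1 PS=0]
  ✓ 0x40916  — 2 lookups
#4 VA=0x14ACA (w,user):
  L0: frame=0x30 idx=0 entry=0x41007 [P=1 RW=1 US=1 PS=0]
  L1: frame=0x41 idx=20 entry=0x45007 [P=1 RW=1 US=1 PS=0]
  ✓ 0x45ACA  — 2 lookups
#5 VA=0x380B8FA (w,user):
  L0: frame=0x30 idx=28 entry=0x48007 [P=1 RW=1 US=1 PS=0]
  L1: frame=0x48 idx=11 entry=0x4C007 [P=1 RW=1 US=1 PS=0]
  ✓ 0x4C8FA  — 2 lookups

Access #3 fault: NONE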